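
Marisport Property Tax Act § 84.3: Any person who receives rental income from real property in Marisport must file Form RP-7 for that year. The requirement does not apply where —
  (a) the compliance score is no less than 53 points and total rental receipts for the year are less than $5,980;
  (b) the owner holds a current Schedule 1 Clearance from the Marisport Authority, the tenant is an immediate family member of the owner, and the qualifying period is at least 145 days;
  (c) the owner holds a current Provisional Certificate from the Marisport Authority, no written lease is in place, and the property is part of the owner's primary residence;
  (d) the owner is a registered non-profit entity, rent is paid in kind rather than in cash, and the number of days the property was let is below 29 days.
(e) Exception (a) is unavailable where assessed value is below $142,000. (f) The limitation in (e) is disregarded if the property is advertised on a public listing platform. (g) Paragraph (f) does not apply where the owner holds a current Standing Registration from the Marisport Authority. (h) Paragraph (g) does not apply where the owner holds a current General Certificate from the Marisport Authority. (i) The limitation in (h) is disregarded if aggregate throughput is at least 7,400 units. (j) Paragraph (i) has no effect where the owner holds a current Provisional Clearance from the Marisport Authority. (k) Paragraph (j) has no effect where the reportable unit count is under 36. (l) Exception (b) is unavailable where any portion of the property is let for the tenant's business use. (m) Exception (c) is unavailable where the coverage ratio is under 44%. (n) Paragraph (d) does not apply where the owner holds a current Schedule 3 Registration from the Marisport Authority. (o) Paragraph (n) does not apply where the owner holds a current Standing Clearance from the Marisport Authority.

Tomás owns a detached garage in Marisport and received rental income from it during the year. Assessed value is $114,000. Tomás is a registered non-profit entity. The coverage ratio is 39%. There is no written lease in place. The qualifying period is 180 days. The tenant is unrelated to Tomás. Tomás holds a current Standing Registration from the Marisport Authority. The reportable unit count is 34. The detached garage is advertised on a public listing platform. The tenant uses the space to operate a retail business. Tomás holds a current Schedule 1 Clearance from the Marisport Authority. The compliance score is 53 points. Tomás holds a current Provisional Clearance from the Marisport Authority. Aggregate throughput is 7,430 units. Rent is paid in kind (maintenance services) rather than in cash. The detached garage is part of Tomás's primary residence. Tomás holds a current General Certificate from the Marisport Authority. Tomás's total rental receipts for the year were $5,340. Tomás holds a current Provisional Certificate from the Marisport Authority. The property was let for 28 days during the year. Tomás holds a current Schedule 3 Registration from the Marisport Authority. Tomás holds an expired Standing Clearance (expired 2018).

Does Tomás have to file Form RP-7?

Exception (a): the compliance score is 53 points, meeting the 53 points threshold; total rental receipts for the year are $5,340, less than the $5,980 limit — every condition holds. But: (e) is engaged — assessed value is $114,000, below the $142,000 limit. (f) applies (the property is publicly advertised), but is itself disapplied by (g): (g) operates — a current Standing Registration is held. (h) would limit (g) — a current General Certificate is held — but (i) sets (h) aside: (i) operates against (h): aggregate throughput is 7,430 units, meeting the 7,400 units threshold. (j) operates (a current Provisional Clearance is held), but yields to (k): (k) applies — the reportable unit count is 34, under the 36 limit. (a) is therefore removed.
Exception (b) fails — the tenant is unrelated to the owner.
Exception (c): a current Provisional Certificate is held; there is no written lease; the detached garage is part of the primary residence — every condition holds. However, paragraph (m) must be considered: (m) operates against (c): the coverage ratio is 39%, under the 44% limit. (c) is therefore removed.
All of (d)'s requirements are met (Tomás is a registered non-profit; rent is paid in kind; the number of days the property was let is 28 days, below the 29 days limit). However, paragraphs (n)–(o) must be considered: (n) is triggered — a current Schedule 3 Registration is held. (o), which would lift (n), does not operate here — there is no Standing Clearance in force. Exception (d) does not apply.
No exception applies. The general rule governs.

Yes — Tomás must file Form RP-7.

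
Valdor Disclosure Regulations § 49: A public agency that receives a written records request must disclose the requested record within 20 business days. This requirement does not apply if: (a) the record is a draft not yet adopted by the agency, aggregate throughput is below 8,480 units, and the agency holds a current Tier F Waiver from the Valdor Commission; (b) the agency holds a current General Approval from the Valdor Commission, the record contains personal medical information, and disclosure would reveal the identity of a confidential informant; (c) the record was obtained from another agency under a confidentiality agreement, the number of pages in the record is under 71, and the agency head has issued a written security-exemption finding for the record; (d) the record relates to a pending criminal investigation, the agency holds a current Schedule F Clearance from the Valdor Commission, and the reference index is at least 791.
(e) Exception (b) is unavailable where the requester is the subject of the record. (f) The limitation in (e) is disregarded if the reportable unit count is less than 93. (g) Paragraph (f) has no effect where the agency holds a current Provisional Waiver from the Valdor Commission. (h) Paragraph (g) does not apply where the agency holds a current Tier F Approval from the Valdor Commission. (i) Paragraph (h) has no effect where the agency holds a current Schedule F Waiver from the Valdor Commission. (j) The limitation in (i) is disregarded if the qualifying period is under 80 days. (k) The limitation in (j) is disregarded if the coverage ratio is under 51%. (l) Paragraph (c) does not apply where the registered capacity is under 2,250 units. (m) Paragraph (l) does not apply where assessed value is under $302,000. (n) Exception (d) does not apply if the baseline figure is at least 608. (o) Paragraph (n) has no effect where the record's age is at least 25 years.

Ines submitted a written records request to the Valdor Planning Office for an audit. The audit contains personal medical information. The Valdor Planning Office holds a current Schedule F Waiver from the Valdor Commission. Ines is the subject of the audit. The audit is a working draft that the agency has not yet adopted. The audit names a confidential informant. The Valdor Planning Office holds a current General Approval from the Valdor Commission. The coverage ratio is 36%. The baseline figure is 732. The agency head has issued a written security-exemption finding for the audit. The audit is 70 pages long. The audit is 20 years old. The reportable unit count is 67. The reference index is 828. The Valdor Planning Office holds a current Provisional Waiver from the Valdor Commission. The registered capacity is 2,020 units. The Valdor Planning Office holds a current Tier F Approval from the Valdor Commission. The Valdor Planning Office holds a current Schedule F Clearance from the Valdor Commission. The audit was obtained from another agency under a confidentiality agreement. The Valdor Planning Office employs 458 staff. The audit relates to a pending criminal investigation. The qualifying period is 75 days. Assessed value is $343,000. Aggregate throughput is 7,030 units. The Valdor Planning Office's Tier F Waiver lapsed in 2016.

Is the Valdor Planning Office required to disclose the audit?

Exception (a) does not apply: the Tier F Waiver is not current.
Exception (b) is satisfied on its face — a current General Approval is held; the audit contains personal medical information; the audit names a confidential informant. But applying paragraphs (e)–(k): (e) operates against (b): Ines is the subject of the audit. (f) would limit (e) — the reportable unit count is 67, less than the 93 limit — but (g) sets (f) aside: (g) is triggered — a current Provisional Waiver is held. (h) would limit (g) — a current Tier F Approval is held — but (i) sets (h) aside: (i) is engaged — a current Schedule F Waiver is held. (j) operates (the qualifying period is 75 days, under the 80 days limit), but is displaced by (k): (k) is triggered — the coverage ratio is 36%, under the 51% limit. (b) is therefore removed.
Exception (c) is satisfied on its face — the audit was obtained under a confidentiality agreement; the number of pages in the record is 70, under the 71 limit; a written security-exemption finding has been issued. But: (l) is triggered — the registered capacity is 2,020 units, under the 2,250 units limit. (m) is not triggered (assessed value is $343,000, not under $302,000), so (l) stands. (c) is therefore removed.
Exception (d)'s conditions are all satisfied: the audit relates to a pending investigation; a current Schedule F Clearance is held; the reference index is 828, meeting the 791 threshold. Turning to paragraphs (n)–(o): (n) operates against (d): the baseline figure is 732, meeting the 608 threshold. (o) does not operate here (the record's age is 20 years, short of 25 years), so (n) stands. So (d) is unavailable.
Every exception is unavailable, so the rule governs.

Yes — the Valdor Planning Office must disclose the audit.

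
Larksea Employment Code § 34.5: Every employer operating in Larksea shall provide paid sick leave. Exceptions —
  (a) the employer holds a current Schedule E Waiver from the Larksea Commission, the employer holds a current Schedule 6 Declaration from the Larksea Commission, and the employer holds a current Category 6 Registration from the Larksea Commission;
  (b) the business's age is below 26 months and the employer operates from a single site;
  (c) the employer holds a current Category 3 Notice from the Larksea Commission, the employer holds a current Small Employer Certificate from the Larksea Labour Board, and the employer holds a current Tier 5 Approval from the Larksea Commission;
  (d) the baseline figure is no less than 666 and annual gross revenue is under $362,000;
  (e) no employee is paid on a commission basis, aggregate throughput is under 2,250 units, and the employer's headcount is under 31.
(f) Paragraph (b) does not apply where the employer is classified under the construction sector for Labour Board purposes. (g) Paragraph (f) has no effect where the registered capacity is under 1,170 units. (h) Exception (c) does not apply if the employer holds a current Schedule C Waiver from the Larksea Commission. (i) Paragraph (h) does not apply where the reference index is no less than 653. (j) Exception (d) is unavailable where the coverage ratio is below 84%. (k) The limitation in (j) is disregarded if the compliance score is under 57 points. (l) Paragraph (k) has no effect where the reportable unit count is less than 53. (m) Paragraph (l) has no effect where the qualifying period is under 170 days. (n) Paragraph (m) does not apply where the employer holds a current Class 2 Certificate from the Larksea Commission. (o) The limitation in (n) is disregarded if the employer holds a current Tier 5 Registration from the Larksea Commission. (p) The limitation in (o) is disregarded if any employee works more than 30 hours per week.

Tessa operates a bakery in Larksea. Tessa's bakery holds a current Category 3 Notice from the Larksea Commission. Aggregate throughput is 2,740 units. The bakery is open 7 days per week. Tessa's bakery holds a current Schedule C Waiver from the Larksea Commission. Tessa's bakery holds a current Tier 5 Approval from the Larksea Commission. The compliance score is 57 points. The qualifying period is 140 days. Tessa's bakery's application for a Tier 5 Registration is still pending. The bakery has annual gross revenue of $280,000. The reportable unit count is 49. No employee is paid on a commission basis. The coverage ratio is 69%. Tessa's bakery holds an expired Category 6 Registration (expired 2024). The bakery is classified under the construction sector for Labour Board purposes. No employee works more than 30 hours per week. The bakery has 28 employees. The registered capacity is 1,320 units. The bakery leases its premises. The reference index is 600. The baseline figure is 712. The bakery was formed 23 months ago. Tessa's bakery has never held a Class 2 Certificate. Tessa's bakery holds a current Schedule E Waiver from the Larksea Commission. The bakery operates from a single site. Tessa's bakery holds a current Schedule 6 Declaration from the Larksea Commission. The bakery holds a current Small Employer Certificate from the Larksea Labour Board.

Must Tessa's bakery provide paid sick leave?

Yes — Tessa's bakery must provide paid sick leave.

Exception (a) requires that the employer holds a current Category 6 Registration from the Larksea Commission; but the Category 6 Registration is not current, so (a) is unavailable.
Exception (b)'s conditions are all satisfied: the business's age is 23 months, below the 26 months limit; the employer operates from a single site. But: (f) is engaged — the bakery is classified under the construction sector. (g) is not engaged (the registered capacity is 1,320 units, not under 1,170 units), so (f) stands. Exception (b) does not apply.
Exception (c) is satisfied on its face — a current Category 3 Notice is held; a current Small Employer Certificate is held; a current Tier 5 Approval is held. However, paragraphs (h)–(i) must be considered: (h) operates against (c): a current Schedule C Waiver is held. (i), which would lift (h), is not triggered — the reference index is 600, short of 653. So (c) is unavailable.
Exception (d) is satisfied on its face — the baseline figure is 712, meeting the 666 threshold; annual gross revenue is $280,000, under the $362,000 limit. Turning to paragraphs (j)–(p): (j) operates against (d): the coverage ratio is 69%, below the 84% limit. (k) is inapplicable (the compliance score is 57 points, not under 57 points), so (j) stands. (d) is therefore removed.
Exception (e) requires that aggregate throughput is under 2,250 units; but aggregate throughput is 2,740 units, not under 2,250 units, so (e) is unavailable.
None of the exceptions is available; § 34.5 applies in full.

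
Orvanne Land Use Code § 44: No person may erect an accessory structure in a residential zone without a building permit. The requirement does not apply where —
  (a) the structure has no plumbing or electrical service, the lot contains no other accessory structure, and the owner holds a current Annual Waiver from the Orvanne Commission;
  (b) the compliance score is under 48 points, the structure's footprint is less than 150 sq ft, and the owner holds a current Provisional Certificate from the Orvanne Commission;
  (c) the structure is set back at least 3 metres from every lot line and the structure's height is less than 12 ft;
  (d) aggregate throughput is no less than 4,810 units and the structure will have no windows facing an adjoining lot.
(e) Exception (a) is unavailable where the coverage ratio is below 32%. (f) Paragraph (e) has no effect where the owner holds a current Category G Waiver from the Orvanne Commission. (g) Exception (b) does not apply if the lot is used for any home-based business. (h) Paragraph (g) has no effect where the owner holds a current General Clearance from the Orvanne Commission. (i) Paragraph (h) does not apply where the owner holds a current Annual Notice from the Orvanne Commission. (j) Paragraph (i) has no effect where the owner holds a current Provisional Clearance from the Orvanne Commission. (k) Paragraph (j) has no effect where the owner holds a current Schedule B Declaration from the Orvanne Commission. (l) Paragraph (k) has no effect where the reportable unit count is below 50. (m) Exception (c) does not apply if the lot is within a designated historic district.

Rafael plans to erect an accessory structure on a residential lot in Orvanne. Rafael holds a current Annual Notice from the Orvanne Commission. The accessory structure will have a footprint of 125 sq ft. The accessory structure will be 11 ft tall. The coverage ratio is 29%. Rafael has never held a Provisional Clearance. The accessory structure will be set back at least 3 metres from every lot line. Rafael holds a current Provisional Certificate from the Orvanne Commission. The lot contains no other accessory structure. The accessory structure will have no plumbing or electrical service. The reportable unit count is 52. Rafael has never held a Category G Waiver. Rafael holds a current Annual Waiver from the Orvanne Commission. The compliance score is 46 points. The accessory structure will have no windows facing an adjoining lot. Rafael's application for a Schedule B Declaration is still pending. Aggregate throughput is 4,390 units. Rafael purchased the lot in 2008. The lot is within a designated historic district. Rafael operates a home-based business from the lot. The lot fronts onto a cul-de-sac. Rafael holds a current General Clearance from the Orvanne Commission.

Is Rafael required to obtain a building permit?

Yes — Rafael must obtain a building permit.

Exception (a) is satisfied on its face — there is no plumbing or electrical service; the lot has no other accessory structure; a current Annual Waiver is held. Turning to paragraphs (e)–(f): (e) operates — the coverage ratio is 29%, below the 32% limit. (f) is inapplicable (no current Category G Waiver is held), so (e) stands. So (a) is unavailable.
Exception (b) is satisfied on its face — the compliance score is 46 points, under the 48 points limit; the structure's footprint is 125 sq ft, less than the 150 sq ft limit; a current Provisional Certificate is held. Turning to paragraphs (g)–(l): (g) operates against (b): a home-based business operates on the lot. (h) would limit (g) — a current General Clearance is held — but (i) sets (h) aside: (i) operates against (h): a current Annual Notice is held. (j), which would lift (i), is inapplicable — there is no Provisional Clearance in force. Exception (b) does not apply.
Exception (c) is satisfied on its face — the setback is at least 3 m on every side; the structure's height is 11 ft, less than the 12 ft limit. Turning to paragraph (m): (m) applies — the lot is in a historic district. (c) is therefore removed.
Exception (d) requires that aggregate throughput is no less than 4,810 units; but aggregate throughput is 4,390 units, short of 4,810 units, so (d) is unavailable.
None of the exceptions is available; § 44 applies in full.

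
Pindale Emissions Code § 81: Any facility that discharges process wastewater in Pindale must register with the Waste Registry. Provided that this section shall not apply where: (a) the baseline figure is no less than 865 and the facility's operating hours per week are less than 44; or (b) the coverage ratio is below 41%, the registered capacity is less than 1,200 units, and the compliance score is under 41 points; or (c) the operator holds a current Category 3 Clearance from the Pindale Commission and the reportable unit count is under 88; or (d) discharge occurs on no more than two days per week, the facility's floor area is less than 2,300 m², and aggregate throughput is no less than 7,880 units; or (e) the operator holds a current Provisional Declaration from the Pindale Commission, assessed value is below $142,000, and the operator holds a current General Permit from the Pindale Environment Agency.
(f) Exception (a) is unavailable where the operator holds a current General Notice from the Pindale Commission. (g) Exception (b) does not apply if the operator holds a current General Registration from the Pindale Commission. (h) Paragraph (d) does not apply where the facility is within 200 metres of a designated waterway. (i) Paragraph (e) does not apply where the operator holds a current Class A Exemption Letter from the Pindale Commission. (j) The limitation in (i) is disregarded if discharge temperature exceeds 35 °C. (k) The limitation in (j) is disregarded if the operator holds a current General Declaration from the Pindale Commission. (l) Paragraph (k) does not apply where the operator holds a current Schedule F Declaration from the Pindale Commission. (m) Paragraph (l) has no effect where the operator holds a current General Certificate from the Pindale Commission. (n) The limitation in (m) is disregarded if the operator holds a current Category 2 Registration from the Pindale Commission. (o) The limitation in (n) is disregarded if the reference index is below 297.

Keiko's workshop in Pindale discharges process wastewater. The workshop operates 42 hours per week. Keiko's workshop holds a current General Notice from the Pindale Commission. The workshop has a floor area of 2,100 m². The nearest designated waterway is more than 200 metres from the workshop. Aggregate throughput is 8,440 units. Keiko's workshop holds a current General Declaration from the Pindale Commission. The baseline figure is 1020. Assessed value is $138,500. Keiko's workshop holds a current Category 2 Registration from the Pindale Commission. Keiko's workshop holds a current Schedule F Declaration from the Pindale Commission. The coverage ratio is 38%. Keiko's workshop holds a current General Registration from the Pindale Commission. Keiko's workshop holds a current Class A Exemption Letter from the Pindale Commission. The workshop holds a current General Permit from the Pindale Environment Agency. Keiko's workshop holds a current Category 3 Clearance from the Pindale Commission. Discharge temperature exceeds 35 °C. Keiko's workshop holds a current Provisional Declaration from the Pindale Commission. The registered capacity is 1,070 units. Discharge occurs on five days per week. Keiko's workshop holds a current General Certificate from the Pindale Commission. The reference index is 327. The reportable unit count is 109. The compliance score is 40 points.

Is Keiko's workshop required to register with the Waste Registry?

No — exception (e) applies; Keiko's workshop is not required to register with the Waste Registry.

All of (a)'s requirements are met (the baseline figure is 1,020, meeting the 865 threshold; the facility's operating hours per week are 42, less than the 44 limit). Turning to paragraph (f): (f) operates against (a): a current General Notice is held. (a) is therefore removed.
Exception (b): the coverage ratio is 38%, below the 41% limit; the registered capacity is 1,070 units, less than the 1,200 units limit; the compliance score is 40 points, under the 41 points limit — every condition holds. However, paragraph (g) must be considered: (g) operates against (b): a current General Registration is held. So (b) is unavailable.
Exception (c) fails — the reportable unit count is 109, not under 88.
Exception (d) requires that discharge occurs on no more than two days per week; but discharge occurs on five days per week, so (d) is unavailable.
Exception (e) is satisfied on its face — a current Provisional Declaration is held; assessed value is $138,500, below the $142,000 limit; a current General Permit is held. Considering the limiting provisions: (i) operates (a current Class A Exemption Letter is held), but is displaced by (j): (j) operates against (i): discharge temperature exceeds 35 °C. (k) would limit (j) — a current General Declaration is held — but (l) sets (k) aside: (l) operates against (k): a current Schedule F Declaration is held. (m) would limit (l) — a current General Certificate is held — but (n) sets (m) aside: (n) operates against (m): a current Category 2 Registration is held. (o) is not engaged (the reference index is 327, not below 297), so (n) stands. Exception (e) stands.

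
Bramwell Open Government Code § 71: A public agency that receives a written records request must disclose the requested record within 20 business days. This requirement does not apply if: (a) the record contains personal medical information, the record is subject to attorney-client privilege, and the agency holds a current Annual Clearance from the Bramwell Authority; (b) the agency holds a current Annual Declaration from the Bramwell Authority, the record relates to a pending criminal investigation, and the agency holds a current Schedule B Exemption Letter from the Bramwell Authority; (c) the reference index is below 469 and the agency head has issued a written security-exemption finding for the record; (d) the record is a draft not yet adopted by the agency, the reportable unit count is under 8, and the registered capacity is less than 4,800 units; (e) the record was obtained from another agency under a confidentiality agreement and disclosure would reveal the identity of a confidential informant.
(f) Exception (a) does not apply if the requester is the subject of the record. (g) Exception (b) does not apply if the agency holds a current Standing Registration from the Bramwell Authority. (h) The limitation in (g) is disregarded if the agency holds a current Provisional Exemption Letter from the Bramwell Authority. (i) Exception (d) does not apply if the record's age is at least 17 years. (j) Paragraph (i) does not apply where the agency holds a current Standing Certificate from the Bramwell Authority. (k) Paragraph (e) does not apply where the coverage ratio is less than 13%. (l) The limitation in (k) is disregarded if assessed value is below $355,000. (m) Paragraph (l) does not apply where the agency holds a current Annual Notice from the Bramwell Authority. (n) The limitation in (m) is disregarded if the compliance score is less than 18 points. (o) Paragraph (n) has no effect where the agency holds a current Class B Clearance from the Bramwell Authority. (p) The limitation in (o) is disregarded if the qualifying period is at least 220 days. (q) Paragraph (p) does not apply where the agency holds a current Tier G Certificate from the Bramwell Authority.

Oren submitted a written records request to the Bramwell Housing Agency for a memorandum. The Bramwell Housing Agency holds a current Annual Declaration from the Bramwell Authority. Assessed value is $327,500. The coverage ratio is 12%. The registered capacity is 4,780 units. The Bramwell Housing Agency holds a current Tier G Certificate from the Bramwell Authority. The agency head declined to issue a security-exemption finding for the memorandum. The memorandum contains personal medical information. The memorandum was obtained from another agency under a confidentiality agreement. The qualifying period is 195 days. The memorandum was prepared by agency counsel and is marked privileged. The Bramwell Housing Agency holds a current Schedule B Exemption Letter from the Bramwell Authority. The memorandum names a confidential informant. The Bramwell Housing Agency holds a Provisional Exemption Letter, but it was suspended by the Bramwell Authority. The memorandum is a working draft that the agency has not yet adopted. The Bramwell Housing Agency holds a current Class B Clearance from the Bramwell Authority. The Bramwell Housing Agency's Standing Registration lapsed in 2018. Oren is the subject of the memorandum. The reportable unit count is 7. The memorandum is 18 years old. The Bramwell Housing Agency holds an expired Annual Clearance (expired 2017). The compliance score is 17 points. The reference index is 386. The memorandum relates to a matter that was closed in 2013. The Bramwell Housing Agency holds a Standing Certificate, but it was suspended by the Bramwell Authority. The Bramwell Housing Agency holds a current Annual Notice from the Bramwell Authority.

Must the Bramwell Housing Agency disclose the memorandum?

Exception (a) does not apply: no current Annual Clearance is held.
Exception (b) does not apply: the memorandum relates to a closed matter.
Exception (c) fails — the agency head declined to issue a security-exemption finding.
All of (d)'s requirements are met (the memorandum is an unadopted draft; the reportable unit count is 7, under the 8 limit; the registered capacity is 4,780 units, less than the 4,800 units limit). But applying paragraphs (i)–(j): (i) is triggered — the record's age is 18 years, meeting the 17 years threshold. (j) is not triggered (the Standing Certificate is not current), so (i) stands. Exception (d) does not apply.
Exception (e)'s conditions are all satisfied: the memorandum was obtained under a confidentiality agreement; the memorandum names a confidential informant. Turning to paragraphs (k)–(q): (k) is triggered — the coverage ratio is 12%, less than the 13% limit. (l) would limit (k) — assessed value is $327,500, below the $355,000 limit — but (m) sets (l) aside: (m) operates against (l): a current Annual Notice is held. (n) applies (the compliance score is 17 points, less than the 18 points limit), but is set aside by (o): (o) operates — a current Class B Clearance is held. (p), which would lift (o), is inapplicable — the qualifying period is 195 days, short of 220 days. So (e) is unavailable.
Every exception is unavailable, so the rule governs.

Yes — the Bramwell Housing Agency must disclose the memorandum.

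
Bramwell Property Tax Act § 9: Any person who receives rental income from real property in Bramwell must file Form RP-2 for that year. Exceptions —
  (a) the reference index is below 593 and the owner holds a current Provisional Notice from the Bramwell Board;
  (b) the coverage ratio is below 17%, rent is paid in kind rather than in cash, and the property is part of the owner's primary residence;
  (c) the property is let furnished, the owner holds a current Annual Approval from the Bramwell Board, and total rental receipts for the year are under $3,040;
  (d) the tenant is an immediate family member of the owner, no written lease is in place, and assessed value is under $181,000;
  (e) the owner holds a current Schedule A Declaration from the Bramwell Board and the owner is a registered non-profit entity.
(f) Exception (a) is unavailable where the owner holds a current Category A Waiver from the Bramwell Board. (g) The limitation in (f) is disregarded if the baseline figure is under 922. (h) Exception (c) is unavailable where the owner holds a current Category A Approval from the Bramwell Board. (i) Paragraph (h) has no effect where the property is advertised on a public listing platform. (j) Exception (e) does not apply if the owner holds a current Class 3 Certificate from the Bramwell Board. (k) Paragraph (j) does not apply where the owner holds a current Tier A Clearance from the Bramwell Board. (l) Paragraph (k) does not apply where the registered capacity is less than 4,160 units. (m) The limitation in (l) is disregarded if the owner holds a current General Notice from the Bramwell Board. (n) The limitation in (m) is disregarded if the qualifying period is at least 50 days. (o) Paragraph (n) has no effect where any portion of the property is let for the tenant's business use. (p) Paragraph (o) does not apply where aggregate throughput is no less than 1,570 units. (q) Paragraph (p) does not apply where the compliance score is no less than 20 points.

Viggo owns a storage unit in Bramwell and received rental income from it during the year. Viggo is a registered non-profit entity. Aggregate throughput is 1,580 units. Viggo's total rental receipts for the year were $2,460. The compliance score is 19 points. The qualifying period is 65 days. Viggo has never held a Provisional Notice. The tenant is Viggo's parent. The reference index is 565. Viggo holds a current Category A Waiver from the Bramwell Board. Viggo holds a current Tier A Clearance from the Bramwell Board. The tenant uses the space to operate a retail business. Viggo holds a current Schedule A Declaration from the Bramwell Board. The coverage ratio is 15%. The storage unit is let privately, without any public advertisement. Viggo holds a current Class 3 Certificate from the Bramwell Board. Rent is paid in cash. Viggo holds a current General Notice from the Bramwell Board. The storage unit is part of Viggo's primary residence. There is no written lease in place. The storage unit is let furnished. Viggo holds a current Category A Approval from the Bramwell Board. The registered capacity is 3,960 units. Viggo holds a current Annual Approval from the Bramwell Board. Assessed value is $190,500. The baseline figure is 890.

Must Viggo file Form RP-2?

Yes — Viggo must file Form RP-2.

Exception (a) requires that the owner holds a current Provisional Notice from the Bramwell Board; but the Provisional Notice is not current, so (a) is unavailable.
Exception (b) fails — rent is paid in cash.
Exception (c) is satisfied on its face — the property is let furnished; a current Annual Approval is held; total rental receipts for the year are $2,460, under the $3,040 limit. But applying paragraphs (h)–(i): (h) operates against (c): a current Category A Approval is held. (i) does not operate here (the property is let privately without advertisement), so (h) stands. So (c) is unavailable.
Exception (d) requires that assessed value is under $181,000; but assessed value is $190,500, not under $181,000, so (d) is unavailable.
Exception (e): a current Schedule A Declaration is held; Viggo is a registered non-profit — every condition holds. Turning to paragraphs (j)–(q): (j) is triggered — a current Class 3 Certificate is held. (k) would limit (j) — a current Tier A Clearance is held — but (l) sets (k) aside: (l) applies — the registered capacity is 3,960 units, less than the 4,160 units limit. (m) is engaged (a current General Notice is held), but is overridden by (n): (n) applies — the qualifying period is 65 days, meeting the 50 days threshold. (o) would limit (n) — the space is let for business use — but (p) sets (o) aside: (p) is engaged — aggregate throughput is 1,580 units, meeting the 1,570 units threshold. (q), which would lift (p), does not operate here — the compliance score is 19 points, short of 20 points. (e) is therefore removed.
No exception displaces § 9.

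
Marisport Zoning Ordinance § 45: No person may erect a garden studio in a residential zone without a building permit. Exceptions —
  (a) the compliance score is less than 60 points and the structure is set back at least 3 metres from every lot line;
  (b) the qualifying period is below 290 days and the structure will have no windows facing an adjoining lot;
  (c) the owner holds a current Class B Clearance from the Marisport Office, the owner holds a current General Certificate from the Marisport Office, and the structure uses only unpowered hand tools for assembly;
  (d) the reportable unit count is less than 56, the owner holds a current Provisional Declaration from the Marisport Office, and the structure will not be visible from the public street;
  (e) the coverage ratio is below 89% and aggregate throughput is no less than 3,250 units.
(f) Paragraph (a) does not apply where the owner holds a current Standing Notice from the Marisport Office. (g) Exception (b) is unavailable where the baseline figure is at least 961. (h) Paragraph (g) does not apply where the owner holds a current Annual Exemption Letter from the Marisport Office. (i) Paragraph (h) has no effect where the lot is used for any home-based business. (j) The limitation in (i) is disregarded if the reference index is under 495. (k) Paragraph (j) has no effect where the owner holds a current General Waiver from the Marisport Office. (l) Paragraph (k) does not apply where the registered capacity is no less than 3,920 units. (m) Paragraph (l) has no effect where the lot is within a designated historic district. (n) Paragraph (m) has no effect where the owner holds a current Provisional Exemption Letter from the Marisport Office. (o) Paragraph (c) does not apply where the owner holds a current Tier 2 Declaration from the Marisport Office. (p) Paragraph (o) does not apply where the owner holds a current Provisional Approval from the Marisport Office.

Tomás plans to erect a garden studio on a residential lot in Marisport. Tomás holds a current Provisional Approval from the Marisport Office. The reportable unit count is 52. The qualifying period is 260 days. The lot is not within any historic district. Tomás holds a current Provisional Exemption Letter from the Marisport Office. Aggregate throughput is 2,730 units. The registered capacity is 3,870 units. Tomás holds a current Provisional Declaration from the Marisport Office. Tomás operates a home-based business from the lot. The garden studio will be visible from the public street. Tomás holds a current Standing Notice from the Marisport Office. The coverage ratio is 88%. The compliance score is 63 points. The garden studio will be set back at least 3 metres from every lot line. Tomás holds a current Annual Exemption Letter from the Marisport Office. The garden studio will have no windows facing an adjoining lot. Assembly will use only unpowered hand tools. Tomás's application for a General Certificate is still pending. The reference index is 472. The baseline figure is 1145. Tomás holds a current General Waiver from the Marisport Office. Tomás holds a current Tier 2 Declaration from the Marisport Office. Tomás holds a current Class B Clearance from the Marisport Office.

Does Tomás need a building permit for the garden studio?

Exception (a) fails — the compliance score is 63 points, not less than 60 points.
Exception (b) is satisfied on its face — the qualifying period is 260 days, below the 290 days limit; no windows face an adjoining lot. But applying paragraphs (g)–(n): (g) operates against (b): the baseline figure is 1,145, meeting the 961 threshold. (h) is triggered (a current Annual Exemption Letter is held), but yields to (i): (i) is engaged — a home-based business operates on the lot. (j) would limit (i) — the reference index is 472, under the 495 limit — but (k) sets (j) aside: (k) operates against (j): a current General Waiver is held. (l), which would lift (k), does not operate here — the registered capacity is 3,870 units, short of 3,920 units. (b) is therefore removed.
Exception (c) fails — the General Certificate is not current.
Exception (d) requires that the structure will not be visible from the public street; but the structure will be visible from the street, so (d) is unavailable.
Exception (e) does not apply: aggregate throughput is 2,730 units, short of 3,250 units.
No exception applies. The general rule governs.

Yes — Tomás must obtain a building permit.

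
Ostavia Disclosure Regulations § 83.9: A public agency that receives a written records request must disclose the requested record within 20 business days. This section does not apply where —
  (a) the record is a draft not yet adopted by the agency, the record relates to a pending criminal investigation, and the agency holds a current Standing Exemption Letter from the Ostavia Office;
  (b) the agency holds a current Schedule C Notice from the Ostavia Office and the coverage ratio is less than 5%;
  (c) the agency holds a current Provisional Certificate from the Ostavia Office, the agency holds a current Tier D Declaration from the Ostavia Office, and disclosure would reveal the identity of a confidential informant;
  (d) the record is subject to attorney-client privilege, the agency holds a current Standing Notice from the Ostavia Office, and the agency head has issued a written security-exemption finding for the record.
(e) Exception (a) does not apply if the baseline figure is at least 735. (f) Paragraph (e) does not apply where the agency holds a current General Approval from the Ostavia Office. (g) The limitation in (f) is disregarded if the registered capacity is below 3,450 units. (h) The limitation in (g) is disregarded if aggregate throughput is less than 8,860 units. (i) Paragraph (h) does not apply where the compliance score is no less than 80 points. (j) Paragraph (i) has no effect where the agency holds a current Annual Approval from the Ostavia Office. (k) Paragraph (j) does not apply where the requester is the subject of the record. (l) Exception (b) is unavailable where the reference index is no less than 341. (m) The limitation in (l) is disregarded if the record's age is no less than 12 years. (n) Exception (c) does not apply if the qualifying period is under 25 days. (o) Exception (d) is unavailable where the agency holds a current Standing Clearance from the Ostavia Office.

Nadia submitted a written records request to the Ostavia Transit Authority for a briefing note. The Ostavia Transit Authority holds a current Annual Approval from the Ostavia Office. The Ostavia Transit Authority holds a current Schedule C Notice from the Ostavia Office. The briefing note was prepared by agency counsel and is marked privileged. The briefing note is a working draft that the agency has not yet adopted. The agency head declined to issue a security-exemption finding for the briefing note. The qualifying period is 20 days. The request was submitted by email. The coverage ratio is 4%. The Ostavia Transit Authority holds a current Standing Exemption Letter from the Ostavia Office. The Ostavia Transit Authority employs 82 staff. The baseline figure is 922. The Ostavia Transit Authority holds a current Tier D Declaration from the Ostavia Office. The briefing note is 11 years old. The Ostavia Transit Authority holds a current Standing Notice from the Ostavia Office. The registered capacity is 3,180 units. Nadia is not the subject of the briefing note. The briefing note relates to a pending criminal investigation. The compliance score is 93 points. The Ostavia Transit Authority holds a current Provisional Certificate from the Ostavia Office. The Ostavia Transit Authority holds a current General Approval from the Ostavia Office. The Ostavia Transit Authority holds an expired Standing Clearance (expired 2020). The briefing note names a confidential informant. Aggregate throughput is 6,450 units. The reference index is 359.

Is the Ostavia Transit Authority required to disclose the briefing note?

No — exception (a) applies; the Ostavia Transit Authority is not required to disclose the briefing note.

Exception (a) is satisfied on its face — the briefing note is an unadopted draft; the briefing note relates to a pending investigation; a current Standing Exemption Letter is held. Considering the limiting provisions: (e) would limit (a) — the baseline figure is 922, meeting the 735 threshold — but (f) sets (e) aside: (f) operates against (e): a current General Approval is held. (g) would limit (f) — the registered capacity is 3,180 units, below the 3,450 units limit — but (h) sets (g) aside: (h) operates against (g): aggregate throughput is 6,450 units, less than the 8,860 units limit. (i) is engaged (the compliance score is 93 points, meeting the 80 points threshold), but is displaced by (j): (j) operates against (i): a current Annual Approval is held. (k) is not engaged (Nadia is not the subject of the briefing note), so (j) stands. Exception (a) stands.
Exception (b): a current Schedule C Notice is held; the coverage ratio is 4%, less than the 5% limit — every condition holds. But applying paragraphs (l)–(m): (l) operates against (b): the reference index is 359, meeting the 341 threshold. (m) is inapplicable (the record's age is 11 years, short of 12 years), so (l) stands. (b) is therefore removed.
Exception (c): a current Provisional Certificate is held; a current Tier D Declaration is held; the briefing note names a confidential informant — every condition holds. Turning to paragraph (n): (n) operates — the qualifying period is 20 days, under the 25 days limit. Exception (c) does not apply.
Exception (d) fails — the agency head declined to issue a security-exemption finding.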